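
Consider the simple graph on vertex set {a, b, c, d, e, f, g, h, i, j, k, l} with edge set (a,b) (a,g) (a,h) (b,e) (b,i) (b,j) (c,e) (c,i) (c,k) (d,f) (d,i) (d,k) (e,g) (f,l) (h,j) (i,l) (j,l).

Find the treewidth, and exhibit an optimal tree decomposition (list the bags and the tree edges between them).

Each bag holds 4 vertices, so the decomposition has width 3, which upper-bounds the treewidth. For the lower bound: the 4 vertex sets {a,g,h}, {j}, {b}, {c,e,i,l} are disjoint, each induces a connected subgraph, and every pair is joined by at least one edge of G. Contracting each set to a single vertex therefore yields K_{4} as a minor, and since treewidth is minor-monotone, tw(G) ≥ tw(K_{4}) = 3. Hence tw(G) = 3 exactly.

Treewidth 3.
One optimal decomposition is:
Bags: B1 = {a, g, h, j}  B2 = {a, b, g, j}  B3 = {b, e, g, j}  B4 = {b, e, j, l}  B5 = {b, e, i, l}  B6 = {c, e, i, l}  B7 = {c, f, i, l}  B8 = {c, d, f, i}  B9 = {c, d, f, k}
Tree: B1–B2, B2–B3, B3–B4, B4–B5, B5–B6, B6–B7, B7–B8, B8–B9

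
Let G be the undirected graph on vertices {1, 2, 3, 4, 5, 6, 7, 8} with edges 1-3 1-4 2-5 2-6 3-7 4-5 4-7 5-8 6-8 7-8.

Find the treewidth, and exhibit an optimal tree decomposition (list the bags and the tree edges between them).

Every bag has size at most 3, so the width is 3 − 1 = 2 and tw(G) ≤ 2. Since 6–2–5–8–6 is a cycle in G, G is not acyclic. Forests are exactly the graphs of treewidth ≤ 1, so tw(G) ≥ 2. The upper and lower bounds meet at 2, so that is the treewidth.

Treewidth 2.
One optimal decomposition is:
Bags: B1 = {2, 6, 8}  B2 = {2, 5, 8}  B3 = {5, 7, 8}  B4 = {4, 5, 7}  B5 = {3, 4, 7}  B6 = {1, 3, 4}
Tree: B1–B2, B2–B3, B3–B4, B4–B5, B5–B6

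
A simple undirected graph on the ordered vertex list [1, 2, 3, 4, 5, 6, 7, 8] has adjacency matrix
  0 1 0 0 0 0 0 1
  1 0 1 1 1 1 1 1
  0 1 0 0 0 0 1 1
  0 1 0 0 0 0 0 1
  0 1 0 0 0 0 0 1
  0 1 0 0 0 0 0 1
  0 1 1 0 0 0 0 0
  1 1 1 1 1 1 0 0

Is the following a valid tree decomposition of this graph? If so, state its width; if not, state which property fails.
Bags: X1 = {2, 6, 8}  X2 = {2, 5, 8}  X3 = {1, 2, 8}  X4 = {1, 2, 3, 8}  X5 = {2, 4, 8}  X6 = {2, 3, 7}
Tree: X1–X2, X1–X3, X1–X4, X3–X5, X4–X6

A tree decomposition must satisfy three properties: every vertex lies in some bag; for every edge, both endpoints lie together in some bag; and for every vertex, the bags containing it form a connected subtree. Here bags containing vertex 1 are not connected in the tree, so the decomposition is invalid.

No — bags containing vertex 1 are not connected in the tree.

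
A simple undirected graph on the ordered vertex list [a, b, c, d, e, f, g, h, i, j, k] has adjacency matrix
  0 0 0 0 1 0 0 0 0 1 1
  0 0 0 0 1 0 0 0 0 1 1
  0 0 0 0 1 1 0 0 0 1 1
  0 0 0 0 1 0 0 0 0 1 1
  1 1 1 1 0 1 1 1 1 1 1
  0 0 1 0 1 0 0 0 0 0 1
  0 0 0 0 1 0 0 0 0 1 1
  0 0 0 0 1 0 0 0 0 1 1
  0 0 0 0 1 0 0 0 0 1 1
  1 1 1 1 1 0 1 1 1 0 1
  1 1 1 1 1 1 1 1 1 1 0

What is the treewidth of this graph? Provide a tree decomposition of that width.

Treewidth 3.
One such decomposition:
Bags: B1 = {c, e, j, k}  B2 = {c, e, f, k}  B3 = {e, i, j, k}  B4 = {d, e, j, k}  B5 = {b, e, j, k}  B6 = {a, e, j, k}  B7 = {e, h, j, k}  B8 = {e, g, j, k}
Tree: B1–B2, B1–B3, B1–B4, B1–B5, B5–B6, B1–B7, B5–B8

The largest bag has 4 vertices, giving width 3; this decomposition certifies tw(G) ≤ 3. On the other hand G contains the 4-clique {d, e, j, k}. A clique must lie in a single bag of any decomposition, so no decomposition can have width below 3. Combining the bounds, tw(G) = 3.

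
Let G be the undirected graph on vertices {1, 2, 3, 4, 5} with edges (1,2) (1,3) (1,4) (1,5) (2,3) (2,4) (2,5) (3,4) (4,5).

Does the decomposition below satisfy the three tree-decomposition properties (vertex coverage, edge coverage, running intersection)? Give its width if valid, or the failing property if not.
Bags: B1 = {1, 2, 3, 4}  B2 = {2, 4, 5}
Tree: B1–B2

No — edge (1,5) lies in no bag.

A tree decomposition must satisfy three properties: every vertex lies in some bag; for every edge, both endpoints lie together in some bag; and for every vertex, the bags containing it form a connected subtree. Here edge (1,5) lies in no bag, so the decomposition is invalid.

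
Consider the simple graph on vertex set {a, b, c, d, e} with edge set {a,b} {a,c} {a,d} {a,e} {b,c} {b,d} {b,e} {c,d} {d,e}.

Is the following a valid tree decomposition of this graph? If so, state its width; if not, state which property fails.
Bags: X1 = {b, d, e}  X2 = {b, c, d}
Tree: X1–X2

A tree decomposition must satisfy three properties: every vertex lies in some bag; for every edge, both endpoints lie together in some bag; and for every vertex, the bags containing it form a connected subtree. Here vertex a appears in no bag, so the decomposition is invalid.

No — vertex a appears in no bag.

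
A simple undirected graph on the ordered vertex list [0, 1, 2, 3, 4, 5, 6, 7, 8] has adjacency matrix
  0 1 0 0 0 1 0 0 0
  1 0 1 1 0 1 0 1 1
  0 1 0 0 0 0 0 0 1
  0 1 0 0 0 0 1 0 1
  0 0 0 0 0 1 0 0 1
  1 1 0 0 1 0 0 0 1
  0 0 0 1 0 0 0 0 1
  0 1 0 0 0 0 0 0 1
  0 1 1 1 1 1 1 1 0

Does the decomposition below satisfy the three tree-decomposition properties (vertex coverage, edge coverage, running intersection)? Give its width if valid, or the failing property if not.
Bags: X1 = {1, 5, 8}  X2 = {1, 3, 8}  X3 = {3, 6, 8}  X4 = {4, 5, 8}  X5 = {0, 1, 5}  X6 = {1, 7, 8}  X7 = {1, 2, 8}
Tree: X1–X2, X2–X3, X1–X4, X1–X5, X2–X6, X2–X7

Checking the three conditions: (i) the bags cover all of {0, 1, 2, 3, 4, 5, 6, 7, 8}; (ii) for each edge, some bag contains both endpoints; (iii) the bags containing any fixed vertex form a subtree. All hold, so the decomposition is valid with width 3 − 1 = 2.

Yes; width 2.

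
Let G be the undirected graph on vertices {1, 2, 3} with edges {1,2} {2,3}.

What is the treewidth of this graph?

1

A width-1 tree decomposition is:
Bags: B1 = {1, 2}  B2 = {2, 3}
Tree: B1–B2
The largest bag has 2 vertices, giving width 1; this decomposition certifies tw(G) ≤ 1. Since G has at least one edge (e.g. 2–1), it is not an edgeless graph, so tw(G) ≥ 1. Therefore the treewidth is 1.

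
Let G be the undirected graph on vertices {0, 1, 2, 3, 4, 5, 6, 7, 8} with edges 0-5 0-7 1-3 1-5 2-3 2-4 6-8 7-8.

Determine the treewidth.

1

A width-1 tree decomposition is:
Bags: B1 = {6, 8}  B2 = {7, 8}  B3 = {0, 7}  B4 = {0, 5}  B5 = {1, 5}  B6 = {1, 3}  B7 = {2, 3}  B8 = {2, 4}
Tree: B1–B2, B2–B3, B3–B4, B4–B5, B5–B6, B6–B7, B7–B8
The largest bag has 2 vertices, giving width 1; this decomposition certifies tw(G) ≤ 1. Any graph with an edge has treewidth ≥ 1, and G has the edge 6–8. The upper and lower bounds meet at 1, so that is the treewidth.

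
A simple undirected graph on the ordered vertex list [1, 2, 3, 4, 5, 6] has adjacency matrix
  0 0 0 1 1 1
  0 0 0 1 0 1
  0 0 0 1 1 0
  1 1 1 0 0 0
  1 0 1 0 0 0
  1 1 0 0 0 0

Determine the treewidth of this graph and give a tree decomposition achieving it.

Treewidth 2.
One optimal decomposition is:
Bags: B1 = {2, 4, 6}  B2 = {1, 4, 6}  B3 = {1, 3, 4}  B4 = {1, 3, 5}
Tree: B1–B2, B2–B3, B3–B4

Each bag holds 3 vertices, so the decomposition has width 2, which upper-bounds the treewidth. Since 2–6–1–4–2 is a cycle in G, G is not acyclic. Forests are exactly the graphs of treewidth ≤ 1, so tw(G) ≥ 2. The upper and lower bounds meet at 2, so that is the treewidth.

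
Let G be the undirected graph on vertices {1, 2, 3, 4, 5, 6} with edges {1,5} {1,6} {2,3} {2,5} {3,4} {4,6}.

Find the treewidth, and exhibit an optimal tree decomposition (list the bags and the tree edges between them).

Treewidth 2.
Bags: B1 = {3, 4, 6}  B2 = {1, 3, 6}  B3 = {1, 3, 5}  B4 = {2, 3, 5}
Tree: B1–B2, B2–B3, B3–B4

Each bag holds 3 vertices, so the decomposition has width 2, which upper-bounds the treewidth. For the lower bound, G contains the cycle 3–4–6–1–5–2–3, so G is not a forest; only forests have treewidth ≤ 1, hence tw(G) ≥ 2. The upper and lower bounds meet at 2, so that is the treewidth.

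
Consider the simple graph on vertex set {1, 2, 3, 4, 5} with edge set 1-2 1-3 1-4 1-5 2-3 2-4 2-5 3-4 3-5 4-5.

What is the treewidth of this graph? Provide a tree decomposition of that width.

A single bag containing all 5 vertices is trivially a valid decomposition of width 4. Conversely, {1, 2, 3, 4, 5} is a clique of size 5, and the vertices of any clique must share a bag in every tree decomposition; so some bag has ≥ 5 vertices and tw(G) ≥ 4. Therefore the treewidth is 4.

Treewidth 4.
One such decomposition:
Bags: B1 = {1, 2, 3, 4, 5}
Tree: (single bag)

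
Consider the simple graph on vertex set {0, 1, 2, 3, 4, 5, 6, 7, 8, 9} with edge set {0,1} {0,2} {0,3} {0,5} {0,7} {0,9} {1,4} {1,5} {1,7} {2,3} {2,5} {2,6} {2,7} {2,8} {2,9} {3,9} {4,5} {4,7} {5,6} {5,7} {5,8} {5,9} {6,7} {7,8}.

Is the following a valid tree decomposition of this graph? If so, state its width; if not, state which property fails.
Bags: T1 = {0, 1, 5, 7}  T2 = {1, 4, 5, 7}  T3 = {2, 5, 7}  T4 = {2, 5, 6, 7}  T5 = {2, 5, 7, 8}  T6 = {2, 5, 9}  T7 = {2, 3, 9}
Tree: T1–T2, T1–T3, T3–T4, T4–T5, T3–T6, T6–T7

A tree decomposition must satisfy three properties: every vertex lies in some bag; for every edge, both endpoints lie together in some bag; and for every vertex, the bags containing it form a connected subtree. Here edge (0,2) lies in no bag, so the decomposition is invalid.

No — edge (0,2) lies in no bag.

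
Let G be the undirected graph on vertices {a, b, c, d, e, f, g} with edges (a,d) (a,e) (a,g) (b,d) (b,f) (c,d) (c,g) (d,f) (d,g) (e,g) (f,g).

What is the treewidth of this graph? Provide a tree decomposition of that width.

Each bag holds 3 vertices, so the decomposition has width 2, which upper-bounds the treewidth. For the lower bound, the 3 vertices {d, f, g} are pairwise adjacent, and any tree decomposition puts a clique entirely inside one bag — forcing width ≥ 2. The upper and lower bounds meet at 2, so that is the treewidth.

Treewidth 2.
One such decomposition:
Bags: B1 = {d, f, g}  B2 = {b, d, f}  B3 = {a, d, g}  B4 = {a, e, g}  B5 = {c, d, g}
Tree: B1–B2, B1–B3, B3–B4, B1–B5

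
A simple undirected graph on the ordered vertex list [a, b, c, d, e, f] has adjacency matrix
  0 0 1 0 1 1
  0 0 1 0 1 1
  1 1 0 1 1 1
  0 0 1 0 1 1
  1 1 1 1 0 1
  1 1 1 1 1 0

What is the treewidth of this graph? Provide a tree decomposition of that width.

Every bag has size at most 4, so the width is 4 − 1 = 3 and tw(G) ≤ 3. Conversely, {c, d, e, f} is a clique of size 4, and the vertices of any clique must share a bag in every tree decomposition; so some bag has ≥ 4 vertices and tw(G) ≥ 3. Therefore the treewidth is 3.

Treewidth 3.
Bags: B1 = {c, d, e, f}  B2 = {b, c, e, f}  B3 = {a, c, e, f}
Tree: B1–B2, B2–B3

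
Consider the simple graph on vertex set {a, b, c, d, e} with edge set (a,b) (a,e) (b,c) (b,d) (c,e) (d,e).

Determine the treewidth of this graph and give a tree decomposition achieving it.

The largest bag has 3 vertices, giving width 2; this decomposition certifies tw(G) ≤ 2. For the lower bound, G contains the cycle e–c–b–d–e, so G is not a forest; only forests have treewidth ≤ 1, hence tw(G) ≥ 2. Hence tw(G) = 2 exactly.

Treewidth 2.
One optimal decomposition is:
Bags: B1 = {b, c, e}  B2 = {b, d, e}  B3 = {a, b, e}
Tree: B1–B2, B2–B3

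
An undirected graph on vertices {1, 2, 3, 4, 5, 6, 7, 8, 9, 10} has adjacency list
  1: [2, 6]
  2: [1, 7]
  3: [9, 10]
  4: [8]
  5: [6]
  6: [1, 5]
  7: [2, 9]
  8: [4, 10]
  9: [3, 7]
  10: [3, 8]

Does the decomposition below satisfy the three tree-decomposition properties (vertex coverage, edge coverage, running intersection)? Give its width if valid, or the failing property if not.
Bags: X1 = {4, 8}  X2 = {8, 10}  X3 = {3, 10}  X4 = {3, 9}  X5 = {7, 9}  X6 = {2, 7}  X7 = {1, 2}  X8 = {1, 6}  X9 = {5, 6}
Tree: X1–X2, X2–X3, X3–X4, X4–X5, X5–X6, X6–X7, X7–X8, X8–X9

Yes; width 1.

Every vertex of G appears in some bag (union = {1, 2, 3, 4, 5, 6, 7, 8, 9, 10}); every edge is covered by a bag; and for each vertex v the set of bags containing v is connected in the bag tree. The decomposition is therefore valid. The largest bag has 2 vertices, so the width is 1.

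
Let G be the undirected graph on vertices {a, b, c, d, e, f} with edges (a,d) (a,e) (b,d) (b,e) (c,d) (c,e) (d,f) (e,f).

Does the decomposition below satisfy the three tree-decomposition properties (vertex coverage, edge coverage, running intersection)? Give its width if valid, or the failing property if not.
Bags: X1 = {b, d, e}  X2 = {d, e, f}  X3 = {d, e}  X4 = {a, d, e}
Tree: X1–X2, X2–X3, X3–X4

A tree decomposition must satisfy three properties: every vertex lies in some bag; for every edge, both endpoints lie together in some bag; and for every vertex, the bags containing it form a connected subtree. Here vertex c appears in no bag, so the decomposition is invalid.

No — vertex c appears in no bag.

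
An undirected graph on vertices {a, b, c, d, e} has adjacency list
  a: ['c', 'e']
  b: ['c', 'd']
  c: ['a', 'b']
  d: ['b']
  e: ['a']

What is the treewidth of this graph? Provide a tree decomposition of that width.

Each bag holds 2 vertices, so the decomposition has width 1, which upper-bounds the treewidth. Since G has at least one edge (e.g. d–b), it is not an edgeless graph, so tw(G) ≥ 1. The upper and lower bounds meet at 1, so that is the treewidth.

Treewidth 1.
Bags: B1 = {b, d}  B2 = {b, c}  B3 = {a, c}  B4 = {a, e}
Tree: B1–B2, B2–B3, B3–B4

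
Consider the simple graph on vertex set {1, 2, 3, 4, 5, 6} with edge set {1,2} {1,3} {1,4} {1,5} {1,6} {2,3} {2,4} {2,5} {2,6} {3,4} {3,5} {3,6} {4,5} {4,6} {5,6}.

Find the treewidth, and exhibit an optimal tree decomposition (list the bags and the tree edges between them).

Treewidth 5.
One such decomposition:
Bags: B1 = {1, 2, 3, 4, 5, 6}
Tree: (single bag)

With just one bag of size 6, the width is 6 − 1 = 5, so tw(G) ≤ 5. On the other hand G contains the 6-clique {1, 2, 3, 4, 5, 6}. A clique must lie in a single bag of any decomposition, so no decomposition can have width below 5. Therefore the treewidth is 5.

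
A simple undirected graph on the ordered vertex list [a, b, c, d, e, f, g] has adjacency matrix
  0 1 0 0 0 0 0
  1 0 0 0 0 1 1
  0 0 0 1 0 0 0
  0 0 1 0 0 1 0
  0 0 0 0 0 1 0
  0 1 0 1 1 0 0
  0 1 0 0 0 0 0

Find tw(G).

A width-1 tree decomposition is:
Bags: B1 = {d, f}  B2 = {b, f}  B3 = {c, d}  B4 = {e, f}  B5 = {a, b}  B6 = {b, g}
Tree: B1–B2, B1–B3, B2–B4, B2–B5, B5–B6
The largest bag has 2 vertices, giving width 1; this decomposition certifies tw(G) ≤ 1. Since G has at least one edge (e.g. f–d), it is not an edgeless graph, so tw(G) ≥ 1. Hence tw(G) = 1 exactly.

1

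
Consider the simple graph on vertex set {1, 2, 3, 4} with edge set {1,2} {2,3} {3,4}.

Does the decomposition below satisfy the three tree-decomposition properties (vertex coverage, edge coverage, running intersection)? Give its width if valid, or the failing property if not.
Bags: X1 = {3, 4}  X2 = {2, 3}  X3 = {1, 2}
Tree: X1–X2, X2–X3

Every vertex of G appears in some bag (union = {1, 2, 3, 4}); every edge is covered by a bag; and for each vertex v the set of bags containing v is connected in the bag tree. The decomposition is therefore valid. The largest bag has 2 vertices, so the width is 1.

Yes; width 1.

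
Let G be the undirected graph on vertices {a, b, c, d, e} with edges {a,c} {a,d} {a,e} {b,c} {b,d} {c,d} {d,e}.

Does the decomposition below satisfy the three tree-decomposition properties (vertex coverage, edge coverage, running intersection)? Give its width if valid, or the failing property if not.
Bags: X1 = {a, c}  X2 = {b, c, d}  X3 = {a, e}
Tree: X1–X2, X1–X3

A tree decomposition must satisfy three properties: every vertex lies in some bag; for every edge, both endpoints lie together in some bag; and for every vertex, the bags containing it form a connected subtree. Here edge (d,a) lies in no bag, so the decomposition is invalid.

No — edge (d,a) lies in no bag.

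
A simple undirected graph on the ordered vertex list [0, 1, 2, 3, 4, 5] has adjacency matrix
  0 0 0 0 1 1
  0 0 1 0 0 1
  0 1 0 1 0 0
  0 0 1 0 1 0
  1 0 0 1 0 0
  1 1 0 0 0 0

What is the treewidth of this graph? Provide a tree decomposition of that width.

Each bag holds 3 vertices, so the decomposition has width 2, which upper-bounds the treewidth. Since 1–2–3–4–0–5–1 is a cycle in G, G is not acyclic. Forests are exactly the graphs of treewidth ≤ 1, so tw(G) ≥ 2. Combining the bounds, tw(G) = 2.

Treewidth 2.
One optimal decomposition is:
Bags: B1 = {1, 2, 3}  B2 = {1, 3, 4}  B3 = {0, 1, 4}  B4 = {0, 1, 5}
Tree: B1–B2, B2–B3, B3–B4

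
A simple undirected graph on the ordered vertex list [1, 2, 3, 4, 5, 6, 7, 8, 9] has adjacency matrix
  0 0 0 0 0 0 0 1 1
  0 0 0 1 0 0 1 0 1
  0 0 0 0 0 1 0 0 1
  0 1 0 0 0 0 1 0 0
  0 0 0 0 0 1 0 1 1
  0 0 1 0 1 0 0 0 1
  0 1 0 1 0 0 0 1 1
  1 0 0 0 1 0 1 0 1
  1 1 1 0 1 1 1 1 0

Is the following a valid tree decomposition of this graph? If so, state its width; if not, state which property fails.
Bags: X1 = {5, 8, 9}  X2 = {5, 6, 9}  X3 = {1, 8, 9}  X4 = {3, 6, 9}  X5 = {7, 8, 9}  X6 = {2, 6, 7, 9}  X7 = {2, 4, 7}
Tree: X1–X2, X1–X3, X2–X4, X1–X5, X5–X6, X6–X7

A tree decomposition must satisfy three properties: every vertex lies in some bag; for every edge, both endpoints lie together in some bag; and for every vertex, the bags containing it form a connected subtree. Here bags containing vertex 6 are not connected in the tree, so the decomposition is invalid.

No — bags containing vertex 6 are not connected in the tree.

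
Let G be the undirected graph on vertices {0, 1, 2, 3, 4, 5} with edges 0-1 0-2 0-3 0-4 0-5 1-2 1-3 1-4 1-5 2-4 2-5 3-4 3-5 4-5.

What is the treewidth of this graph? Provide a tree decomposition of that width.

Treewidth 4.
Bags: B1 = {0, 1, 3, 4, 5}  B2 = {0, 1, 2, 4, 5}
Tree: B1–B2

The largest bag has 5 vertices, giving width 4; this decomposition certifies tw(G) ≤ 4. On the other hand G contains the 5-clique {0, 1, 2, 4, 5}. A clique must lie in a single bag of any decomposition, so no decomposition can have width below 4. Hence tw(G) = 4 exactly.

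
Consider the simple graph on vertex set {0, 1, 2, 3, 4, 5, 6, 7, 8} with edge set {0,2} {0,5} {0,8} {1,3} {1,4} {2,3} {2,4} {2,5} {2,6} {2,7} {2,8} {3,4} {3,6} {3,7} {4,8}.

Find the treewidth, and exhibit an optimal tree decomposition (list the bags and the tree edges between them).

The largest bag has 3 vertices, giving width 2; this decomposition certifies tw(G) ≤ 2. Conversely, {1, 3, 4} is a clique of size 3, and the vertices of any clique must share a bag in every tree decomposition; so some bag has ≥ 3 vertices and tw(G) ≥ 2. Therefore the treewidth is 2.

Treewidth 2.
One optimal decomposition is:
Bags: B1 = {2, 3, 4}  B2 = {1, 3, 4}  B3 = {2, 4, 8}  B4 = {2, 3, 7}  B5 = {0, 2, 8}  B6 = {0, 2, 5}  B7 = {2, 3, 6}
Tree: B1–B2, B1–B3, B1–B4, B3–B5, B5–B6, B4–B7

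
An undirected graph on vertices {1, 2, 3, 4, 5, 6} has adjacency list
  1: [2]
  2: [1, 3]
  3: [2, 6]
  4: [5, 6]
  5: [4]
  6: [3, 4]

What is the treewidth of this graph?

A width-1 tree decomposition is:
Bags: B1 = {4, 5}  B2 = {4, 6}  B3 = {3, 6}  B4 = {2, 3}  B5 = {1, 2}
Tree: B1–B2, B2–B3, B3–B4, B4–B5
Every bag has size at most 2, so the width is 2 − 1 = 1 and tw(G) ≤ 1. G has an edge, so its treewidth is at least 1. Therefore the treewidth is 1.

1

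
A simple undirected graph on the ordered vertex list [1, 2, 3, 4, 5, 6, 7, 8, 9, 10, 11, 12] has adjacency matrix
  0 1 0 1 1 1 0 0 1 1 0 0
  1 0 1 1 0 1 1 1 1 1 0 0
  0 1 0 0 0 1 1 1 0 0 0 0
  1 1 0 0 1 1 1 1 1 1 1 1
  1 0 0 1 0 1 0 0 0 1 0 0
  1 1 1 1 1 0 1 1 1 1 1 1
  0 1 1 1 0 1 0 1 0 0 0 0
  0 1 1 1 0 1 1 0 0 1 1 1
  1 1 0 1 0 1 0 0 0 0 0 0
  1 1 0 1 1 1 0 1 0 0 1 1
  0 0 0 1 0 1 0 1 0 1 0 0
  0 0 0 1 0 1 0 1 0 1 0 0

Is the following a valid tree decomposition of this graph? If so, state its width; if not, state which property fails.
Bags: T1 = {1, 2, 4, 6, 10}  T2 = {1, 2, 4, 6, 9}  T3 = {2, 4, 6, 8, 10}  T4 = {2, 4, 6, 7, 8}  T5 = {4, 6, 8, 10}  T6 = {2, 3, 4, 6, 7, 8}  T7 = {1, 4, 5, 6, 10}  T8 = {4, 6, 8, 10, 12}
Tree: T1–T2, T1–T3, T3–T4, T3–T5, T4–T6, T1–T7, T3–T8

A tree decomposition must satisfy three properties: every vertex lies in some bag; for every edge, both endpoints lie together in some bag; and for every vertex, the bags containing it form a connected subtree. Here vertex 11 appears in no bag, so the decomposition is invalid.

No — vertex 11 appears in no bag.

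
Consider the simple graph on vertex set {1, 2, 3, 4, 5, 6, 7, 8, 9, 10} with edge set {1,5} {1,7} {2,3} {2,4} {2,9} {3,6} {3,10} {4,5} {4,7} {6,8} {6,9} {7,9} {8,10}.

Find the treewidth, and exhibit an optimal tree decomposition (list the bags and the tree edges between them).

Treewidth 2.
One such decomposition:
Bags: B1 = {1, 5, 7}  B2 = {4, 5, 7}  B3 = {4, 7, 9}  B4 = {2, 4, 9}  B5 = {2, 6, 9}  B6 = {2, 3, 6}  B7 = {3, 6, 8}  B8 = {3, 8, 10}
Tree: B1–B2, B2–B3, B3–B4, B4–B5, B5–B6, B6–B7, B7–B8

Each bag holds 3 vertices, so the decomposition has width 2, which upper-bounds the treewidth. For the lower bound, G contains the cycle 1–5–4–7–1, so G is not a forest; only forests have treewidth ≤ 1, hence tw(G) ≥ 2. Therefore the treewidth is 2.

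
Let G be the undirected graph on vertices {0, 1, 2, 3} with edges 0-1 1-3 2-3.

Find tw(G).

A width-1 tree decomposition is:
Bags: B1 = {2, 3}  B2 = {1, 3}  B3 = {0, 1}
Tree: B1–B2, B2–B3
Each bag holds 2 vertices, so the decomposition has width 1, which upper-bounds the treewidth. G has an edge, so its treewidth is at least 1. Therefore the treewidth is 1.

1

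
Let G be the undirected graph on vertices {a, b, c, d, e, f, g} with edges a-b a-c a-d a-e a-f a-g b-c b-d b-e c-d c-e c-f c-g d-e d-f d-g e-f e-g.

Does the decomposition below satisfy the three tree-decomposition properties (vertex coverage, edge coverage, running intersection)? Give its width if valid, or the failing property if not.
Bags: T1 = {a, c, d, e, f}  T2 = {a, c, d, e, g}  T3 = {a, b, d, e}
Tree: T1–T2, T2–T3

No — edge (c,b) lies in no bag.

A tree decomposition must satisfy three properties: every vertex lies in some bag; for every edge, both endpoints lie together in some bag; and for every vertex, the bags containing it form a connected subtree. Here edge (c,b) lies in no bag, so the decomposition is invalid.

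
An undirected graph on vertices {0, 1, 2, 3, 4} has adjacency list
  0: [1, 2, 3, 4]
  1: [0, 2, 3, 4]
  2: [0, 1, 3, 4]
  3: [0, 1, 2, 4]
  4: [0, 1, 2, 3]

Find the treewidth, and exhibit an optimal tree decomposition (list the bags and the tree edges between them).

With just one bag of size 5, the width is 5 − 1 = 4, so tw(G) ≤ 4. On the other hand G contains the 5-clique {0, 1, 2, 3, 4}. A clique must lie in a single bag of any decomposition, so no decomposition can have width below 4. Therefore the treewidth is 4.

Treewidth 4.
Bags: B1 = {0, 1, 2, 3, 4}
Tree: (single bag)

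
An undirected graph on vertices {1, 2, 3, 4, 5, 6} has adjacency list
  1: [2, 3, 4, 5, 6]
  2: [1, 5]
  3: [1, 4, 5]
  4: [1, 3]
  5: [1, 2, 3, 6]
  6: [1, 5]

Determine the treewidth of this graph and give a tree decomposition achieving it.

Each bag holds 3 vertices, so the decomposition has width 2, which upper-bounds the treewidth. For the lower bound, the 3 vertices {1, 3, 4} are pairwise adjacent, and any tree decomposition puts a clique entirely inside one bag — forcing width ≥ 2. Hence tw(G) = 2 exactly.

Treewidth 2.
Bags: B1 = {1, 3, 5}  B2 = {1, 3, 4}  B3 = {1, 2, 5}  B4 = {1, 5, 6}
Tree: B1–B2, B1–B3, B3–B4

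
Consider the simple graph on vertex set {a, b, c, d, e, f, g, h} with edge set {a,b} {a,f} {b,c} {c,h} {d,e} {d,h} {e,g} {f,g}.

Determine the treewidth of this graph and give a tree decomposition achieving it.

Treewidth 2.
Bags: B1 = {c, d, h}  B2 = {c, d, e}  B3 = {c, e, g}  B4 = {c, f, g}  B5 = {a, c, f}  B6 = {a, b, c}
Tree: B1–B2, B2–B3, B3–B4, B4–B5, B5–B6

Each bag holds 3 vertices, so the decomposition has width 2, which upper-bounds the treewidth. Since c–h–d–e–g–f–a–b–c is a cycle in G, G is not acyclic. Forests are exactly the graphs of treewidth ≤ 1, so tw(G) ≥ 2. The upper and lower bounds meet at 2, so that is the treewidth.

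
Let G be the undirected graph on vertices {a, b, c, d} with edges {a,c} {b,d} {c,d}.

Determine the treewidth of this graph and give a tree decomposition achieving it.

Treewidth 1.
One such decomposition:
Bags: B1 = {c, d}  B2 = {a, c}  B3 = {b, d}
Tree: B1–B2, B1–B3

Every bag has size at most 2, so the width is 2 − 1 = 1 and tw(G) ≤ 1. Any graph with an edge has treewidth ≥ 1, and G has the edge c–d. Hence tw(G) = 1 exactly.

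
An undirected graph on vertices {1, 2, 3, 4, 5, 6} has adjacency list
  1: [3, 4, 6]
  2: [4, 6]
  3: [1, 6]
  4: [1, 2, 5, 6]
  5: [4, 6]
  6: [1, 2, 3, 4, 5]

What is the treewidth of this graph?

A width-2 tree decomposition is:
Bags: B1 = {4, 5, 6}  B2 = {2, 4, 6}  B3 = {1, 4, 6}  B4 = {1, 3, 6}
Tree: B1–B2, B2–B3, B3–B4
The largest bag has 3 vertices, giving width 2; this decomposition certifies tw(G) ≤ 2. On the other hand G contains the 3-clique {1, 3, 6}. A clique must lie in a single bag of any decomposition, so no decomposition can have width below 2. Combining the bounds, tw(G) = 2.

2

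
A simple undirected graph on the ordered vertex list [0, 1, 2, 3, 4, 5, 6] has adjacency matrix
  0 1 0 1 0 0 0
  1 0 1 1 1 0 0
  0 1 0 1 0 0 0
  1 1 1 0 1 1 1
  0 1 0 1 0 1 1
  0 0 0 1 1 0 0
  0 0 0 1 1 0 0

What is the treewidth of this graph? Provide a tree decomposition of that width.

Every bag has size at most 3, so the width is 3 − 1 = 2 and tw(G) ≤ 2. On the other hand G contains the 3-clique {0, 1, 3}. A clique must lie in a single bag of any decomposition, so no decomposition can have width below 2. Combining the bounds, tw(G) = 2.

Treewidth 2.
One optimal decomposition is:
Bags: B1 = {1, 2, 3}  B2 = {1, 3, 4}  B3 = {3, 4, 6}  B4 = {3, 4, 5}  B5 = {0, 1, 3}
Tree: B1–B2, B2–B3, B3–B4, B1–B5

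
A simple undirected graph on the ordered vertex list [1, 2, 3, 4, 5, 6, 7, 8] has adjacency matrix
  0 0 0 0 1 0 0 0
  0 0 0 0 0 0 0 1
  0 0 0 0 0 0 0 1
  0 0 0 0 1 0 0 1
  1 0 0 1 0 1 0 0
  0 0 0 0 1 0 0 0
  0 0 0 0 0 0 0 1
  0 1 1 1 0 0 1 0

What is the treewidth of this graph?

A width-1 tree decomposition is:
Bags: B1 = {2, 8}  B2 = {4, 8}  B3 = {7, 8}  B4 = {3, 8}  B5 = {4, 5}  B6 = {5, 6}  B7 = {1, 5}
Tree: B1–B2, B1–B3, B3–B4, B2–B5, B5–B6, B6–B7
The largest bag has 2 vertices, giving width 1; this decomposition certifies tw(G) ≤ 1. Any graph with an edge has treewidth ≥ 1, and G has the edge 2–8. Combining the bounds, tw(G) = 1.

1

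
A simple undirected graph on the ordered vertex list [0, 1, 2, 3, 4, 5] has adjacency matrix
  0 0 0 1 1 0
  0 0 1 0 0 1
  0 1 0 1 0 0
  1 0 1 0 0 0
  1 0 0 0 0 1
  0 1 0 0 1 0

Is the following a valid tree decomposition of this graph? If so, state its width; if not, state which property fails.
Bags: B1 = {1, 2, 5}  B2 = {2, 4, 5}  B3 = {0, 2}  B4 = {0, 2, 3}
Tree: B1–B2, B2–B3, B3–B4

No — edge (4,0) lies in no bag.

A tree decomposition must satisfy three properties: every vertex lies in some bag; for every edge, both endpoints lie together in some bag; and for every vertex, the bags containing it form a connected subtree. Here edge (4,0) lies in no bag, so the decomposition is invalid.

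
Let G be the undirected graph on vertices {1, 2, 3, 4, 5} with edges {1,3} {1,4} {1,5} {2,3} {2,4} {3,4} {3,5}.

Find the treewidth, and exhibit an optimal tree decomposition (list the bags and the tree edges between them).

Treewidth 2.
One optimal decomposition is:
Bags: B1 = {1, 3, 5}  B2 = {1, 3, 4}  B3 = {2, 3, 4}
Tree: B1–B2, B2–B3

The largest bag has 3 vertices, giving width 2; this decomposition certifies tw(G) ≤ 2. On the other hand G contains the 3-clique {1, 3, 4}. A clique must lie in a single bag of any decomposition, so no decomposition can have width below 2. Therefore the treewidth is 2.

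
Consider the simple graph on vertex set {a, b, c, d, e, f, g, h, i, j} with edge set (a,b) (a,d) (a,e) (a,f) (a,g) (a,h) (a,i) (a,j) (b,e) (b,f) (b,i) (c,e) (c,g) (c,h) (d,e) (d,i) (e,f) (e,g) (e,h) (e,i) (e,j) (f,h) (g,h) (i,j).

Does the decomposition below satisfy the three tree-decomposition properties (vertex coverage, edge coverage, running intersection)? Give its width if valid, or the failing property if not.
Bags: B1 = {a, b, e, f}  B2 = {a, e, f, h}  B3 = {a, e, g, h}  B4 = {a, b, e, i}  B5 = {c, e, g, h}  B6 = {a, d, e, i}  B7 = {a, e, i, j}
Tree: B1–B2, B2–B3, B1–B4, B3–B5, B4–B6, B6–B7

Checking the three conditions: (i) the bags cover all of {a, b, c, d, e, f, g, h, i, j}; (ii) for each edge, some bag contains both endpoints; (iii) the bags containing any fixed vertex form a subtree. All hold, so the decomposition is valid with width 4 − 1 = 3.

Yes; width 3.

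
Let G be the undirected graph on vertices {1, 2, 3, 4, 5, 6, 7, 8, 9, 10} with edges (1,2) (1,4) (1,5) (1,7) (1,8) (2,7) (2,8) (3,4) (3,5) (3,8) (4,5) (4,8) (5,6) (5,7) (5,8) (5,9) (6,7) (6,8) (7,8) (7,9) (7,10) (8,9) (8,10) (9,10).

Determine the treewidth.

3

A width-3 tree decomposition is:
Bags: B1 = {5, 6, 7, 8}  B2 = {5, 7, 8, 9}  B3 = {1, 5, 7, 8}  B4 = {7, 8, 9, 10}  B5 = {1, 2, 7, 8}  B6 = {1, 4, 5, 8}  B7 = {3, 4, 5, 8}
Tree: B1–B2, B2–B3, B2–B4, B3–B5, B3–B6, B6–B7
Each bag holds 4 vertices, so the decomposition has width 3, which upper-bounds the treewidth. On the other hand G contains the 4-clique {1, 2, 7, 8}. A clique must lie in a single bag of any decomposition, so no decomposition can have width below 3. Combining the bounds, tw(G) = 3.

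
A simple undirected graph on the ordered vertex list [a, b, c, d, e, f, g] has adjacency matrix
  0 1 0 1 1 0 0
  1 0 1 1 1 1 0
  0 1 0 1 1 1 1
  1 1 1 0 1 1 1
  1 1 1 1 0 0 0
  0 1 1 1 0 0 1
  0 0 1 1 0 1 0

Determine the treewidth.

3

A width-3 tree decomposition is:
Bags: B1 = {c, d, f, g}  B2 = {b, c, d, f}  B3 = {b, c, d, e}  B4 = {a, b, d, e}
Tree: B1–B2, B2–B3, B3–B4
Every bag has size at most 4, so the width is 4 − 1 = 3 and tw(G) ≤ 3. For the lower bound, the 4 vertices {c, d, f, g} are pairwise adjacent, and any tree decomposition puts a clique entirely inside one bag — forcing width ≥ 3. Therefore the treewidth is 3.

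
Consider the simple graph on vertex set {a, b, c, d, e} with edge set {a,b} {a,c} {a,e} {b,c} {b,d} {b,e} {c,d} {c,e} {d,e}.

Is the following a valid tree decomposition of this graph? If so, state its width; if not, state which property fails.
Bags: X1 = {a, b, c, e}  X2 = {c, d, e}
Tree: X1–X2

A tree decomposition must satisfy three properties: every vertex lies in some bag; for every edge, both endpoints lie together in some bag; and for every vertex, the bags containing it form a connected subtree. Here edge (b,d) lies in no bag, so the decomposition is invalid.

No — edge (b,d) lies in no bag.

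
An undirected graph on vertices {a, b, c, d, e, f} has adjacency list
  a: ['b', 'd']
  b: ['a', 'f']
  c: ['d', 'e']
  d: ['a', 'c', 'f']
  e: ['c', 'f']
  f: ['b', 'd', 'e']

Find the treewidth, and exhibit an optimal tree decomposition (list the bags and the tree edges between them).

Each bag holds 3 vertices, so the decomposition has width 2, which upper-bounds the treewidth. The edges b–a–d–f–b form a cycle, so G is not a tree and its treewidth is at least 2. Therefore the treewidth is 2.

Treewidth 2.
Bags: B1 = {a, b, f}  B2 = {a, d, f}  B3 = {d, e, f}  B4 = {c, d, e}
Tree: B1–B2, B2–B3, B3–B4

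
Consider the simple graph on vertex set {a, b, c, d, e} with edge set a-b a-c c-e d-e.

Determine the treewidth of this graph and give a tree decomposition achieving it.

Each bag holds 2 vertices, so the decomposition has width 1, which upper-bounds the treewidth. G has an edge, so its treewidth is at least 1. The upper and lower bounds meet at 1, so that is the treewidth.

Treewidth 1.
One such decomposition:
Bags: B1 = {d, e}  B2 = {c, e}  B3 = {a, c}  B4 = {a, b}
Tree: B1–B2, B2–B3, B3–B4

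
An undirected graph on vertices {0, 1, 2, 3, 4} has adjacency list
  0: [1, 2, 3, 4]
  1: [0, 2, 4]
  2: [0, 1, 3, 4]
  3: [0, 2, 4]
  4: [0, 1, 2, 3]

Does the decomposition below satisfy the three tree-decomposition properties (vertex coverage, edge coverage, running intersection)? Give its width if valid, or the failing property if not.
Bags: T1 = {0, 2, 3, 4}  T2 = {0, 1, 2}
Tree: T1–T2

A tree decomposition must satisfy three properties: every vertex lies in some bag; for every edge, both endpoints lie together in some bag; and for every vertex, the bags containing it form a connected subtree. Here edge (4,1) lies in no bag, so the decomposition is invalid.

No — edge (4,1) lies in no bag.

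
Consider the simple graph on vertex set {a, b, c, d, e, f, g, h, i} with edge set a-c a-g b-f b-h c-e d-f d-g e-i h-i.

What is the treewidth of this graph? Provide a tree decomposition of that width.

Every bag has size at most 3, so the width is 3 − 1 = 2 and tw(G) ≤ 2. The edges b–h–i–e–c–a–g–d–f–b form a cycle, so G is not a tree and its treewidth is at least 2. Therefore the treewidth is 2.

Treewidth 2.
Bags: B1 = {b, h, i}  B2 = {b, e, i}  B3 = {b, c, e}  B4 = {a, b, c}  B5 = {a, b, g}  B6 = {b, d, g}  B7 = {b, d, f}
Tree: B1–B2, B2–B3, B3–B4, B4–B5, B5–B6, B6–B7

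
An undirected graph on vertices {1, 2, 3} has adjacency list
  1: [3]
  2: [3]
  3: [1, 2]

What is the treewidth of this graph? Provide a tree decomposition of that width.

Every bag has size at most 2, so the width is 2 − 1 = 1 and tw(G) ≤ 1. Since G has at least one edge (e.g. 3–1), it is not an edgeless graph, so tw(G) ≥ 1. The upper and lower bounds meet at 1, so that is the treewidth.

Treewidth 1.
Bags: B1 = {1, 3}  B2 = {2, 3}
Tree: B1–B2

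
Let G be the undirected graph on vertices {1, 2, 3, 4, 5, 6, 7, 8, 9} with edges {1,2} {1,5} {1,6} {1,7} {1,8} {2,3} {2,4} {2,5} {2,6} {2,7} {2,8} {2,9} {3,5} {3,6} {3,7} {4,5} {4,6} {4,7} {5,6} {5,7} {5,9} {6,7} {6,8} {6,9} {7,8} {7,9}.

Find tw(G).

A width-4 tree decomposition is:
Bags: B1 = {2, 4, 5, 6, 7}  B2 = {1, 2, 5, 6, 7}  B3 = {2, 3, 5, 6, 7}  B4 = {1, 2, 6, 7, 8}  B5 = {2, 5, 6, 7, 9}
Tree: B1–B2, B2–B3, B2–B4, B3–B5
Every bag has size at most 5, so the width is 5 − 1 = 4 and tw(G) ≤ 4. Conversely, {1, 2, 6, 7, 8} is a clique of size 5, and the vertices of any clique must share a bag in every tree decomposition; so some bag has ≥ 5 vertices and tw(G) ≥ 4. The upper and lower bounds meet at 4, so that is the treewidth.

4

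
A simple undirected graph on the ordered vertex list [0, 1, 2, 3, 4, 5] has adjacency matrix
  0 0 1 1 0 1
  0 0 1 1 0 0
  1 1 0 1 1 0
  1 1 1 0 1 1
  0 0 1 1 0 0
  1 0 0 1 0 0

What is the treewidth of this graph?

2

A width-2 tree decomposition is:
Bags: B1 = {0, 2, 3}  B2 = {0, 3, 5}  B3 = {1, 2, 3}  B4 = {2, 3, 4}
Tree: B1–B2, B1–B3, B3–B4
The largest bag has 3 vertices, giving width 2; this decomposition certifies tw(G) ≤ 2. For the lower bound, the 3 vertices {0, 2, 3} are pairwise adjacent, and any tree decomposition puts a clique entirely inside one bag — forcing width ≥ 2. Combining the bounds, tw(G) = 2.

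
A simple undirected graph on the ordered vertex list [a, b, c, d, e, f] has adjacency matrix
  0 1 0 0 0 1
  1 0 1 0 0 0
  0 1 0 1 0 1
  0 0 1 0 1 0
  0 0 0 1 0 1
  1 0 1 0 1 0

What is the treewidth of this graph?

2

A width-2 tree decomposition is:
Bags: B1 = {c, d, e}  B2 = {c, e, f}  B3 = {b, c, f}  B4 = {a, b, f}
Tree: B1–B2, B2–B3, B3–B4
The largest bag has 3 vertices, giving width 2; this decomposition certifies tw(G) ≤ 2. For the lower bound, G contains the cycle d–e–f–c–d, so G is not a forest; only forests have treewidth ≤ 1, hence tw(G) ≥ 2. The upper and lower bounds meet at 2, so that is the treewidth.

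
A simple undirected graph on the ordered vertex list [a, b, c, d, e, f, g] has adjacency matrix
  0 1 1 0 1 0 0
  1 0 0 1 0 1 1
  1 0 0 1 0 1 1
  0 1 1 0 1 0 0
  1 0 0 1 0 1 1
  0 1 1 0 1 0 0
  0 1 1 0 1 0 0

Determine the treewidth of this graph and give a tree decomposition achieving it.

Every bag has size at most 4, so the width is 4 − 1 = 3 and tw(G) ≤ 3. For the lower bound: the 4 vertex sets {c,g}, {a,b}, {e}, {d} are disjoint, each induces a connected subgraph, and every pair is joined by at least one edge of G. Contracting each set to a single vertex therefore yields K_{4} as a minor, and since treewidth is minor-monotone, tw(G) ≥ tw(K_{4}) = 3. Hence tw(G) = 3 exactly.

Treewidth 3.
One optimal decomposition is:
Bags: B1 = {b, c, e, g}  B2 = {a, b, c, e}  B3 = {b, c, d, e}  B4 = {b, c, e, f}
Tree: B1–B2, B2–B3, B3–B4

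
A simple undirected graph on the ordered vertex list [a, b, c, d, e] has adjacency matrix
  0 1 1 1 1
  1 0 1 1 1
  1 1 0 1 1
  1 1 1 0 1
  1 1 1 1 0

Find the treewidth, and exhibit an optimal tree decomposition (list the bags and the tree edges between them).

With just one bag of size 5, the width is 5 − 1 = 4, so tw(G) ≤ 4. On the other hand G contains the 5-clique {a, b, c, d, e}. A clique must lie in a single bag of any decomposition, so no decomposition can have width below 4. Hence tw(G) = 4 exactly.

Treewidth 4.
One optimal decomposition is:
Bags: B1 = {a, b, c, d, e}
Tree: (single bag)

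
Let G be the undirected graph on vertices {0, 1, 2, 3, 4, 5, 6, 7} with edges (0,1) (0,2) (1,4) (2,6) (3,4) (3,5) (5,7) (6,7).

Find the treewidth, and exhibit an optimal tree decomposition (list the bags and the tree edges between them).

Every bag has size at most 3, so the width is 3 − 1 = 2 and tw(G) ≤ 2. For the lower bound, G contains the cycle 4–3–5–7–6–2–0–1–4, so G is not a forest; only forests have treewidth ≤ 1, hence tw(G) ≥ 2. Combining the bounds, tw(G) = 2.

Treewidth 2.
One optimal decomposition is:
Bags: B1 = {3, 4, 5}  B2 = {4, 5, 7}  B3 = {4, 6, 7}  B4 = {2, 4, 6}  B5 = {0, 2, 4}  B6 = {0, 1, 4}
Tree: B1–B2, B2–B3, B3–B4, B4–B5, B5–B6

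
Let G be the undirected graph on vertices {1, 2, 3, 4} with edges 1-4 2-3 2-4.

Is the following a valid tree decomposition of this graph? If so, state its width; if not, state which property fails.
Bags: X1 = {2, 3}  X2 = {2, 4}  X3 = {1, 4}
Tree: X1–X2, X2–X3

Vertex coverage: the bags together contain {1, 2, 3, 4}, the full vertex set. Edge coverage: each edge of G has both endpoints in at least one bag. Running intersection: for every vertex, the bags containing it form a connected subtree. All three properties hold, so this is a valid tree decomposition of width max|bag| − 1 = 1, and hence tw(G) ≤ 1.

Yes; width 1.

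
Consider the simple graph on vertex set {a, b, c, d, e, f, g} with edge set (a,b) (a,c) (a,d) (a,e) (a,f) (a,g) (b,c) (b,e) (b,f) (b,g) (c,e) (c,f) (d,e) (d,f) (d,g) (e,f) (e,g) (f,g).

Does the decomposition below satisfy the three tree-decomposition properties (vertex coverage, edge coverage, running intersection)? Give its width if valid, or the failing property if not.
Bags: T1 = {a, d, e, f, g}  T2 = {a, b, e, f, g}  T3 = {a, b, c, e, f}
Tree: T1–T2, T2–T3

Every vertex of G appears in some bag (union = {a, b, c, d, e, f, g}); every edge is covered by a bag; and for each vertex v the set of bags containing v is connected in the bag tree. The decomposition is therefore valid. The largest bag has 5 vertices, so the width is 4.

Yes; width 4.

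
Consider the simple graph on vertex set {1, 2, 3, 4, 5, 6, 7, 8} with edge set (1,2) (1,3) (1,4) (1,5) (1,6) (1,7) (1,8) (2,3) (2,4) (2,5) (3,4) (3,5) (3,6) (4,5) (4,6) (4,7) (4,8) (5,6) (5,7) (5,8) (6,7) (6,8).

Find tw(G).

A width-4 tree decomposition is:
Bags: B1 = {1, 3, 4, 5, 6}  B2 = {1, 2, 3, 4, 5}  B3 = {1, 4, 5, 6, 8}  B4 = {1, 4, 5, 6, 7}
Tree: B1–B2, B1–B3, B1–B4
Each bag holds 5 vertices, so the decomposition has width 4, which upper-bounds the treewidth. On the other hand G contains the 5-clique {1, 2, 3, 4, 5}. A clique must lie in a single bag of any decomposition, so no decomposition can have width below 4. The upper and lower bounds meet at 4, so that is the treewidth.

4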